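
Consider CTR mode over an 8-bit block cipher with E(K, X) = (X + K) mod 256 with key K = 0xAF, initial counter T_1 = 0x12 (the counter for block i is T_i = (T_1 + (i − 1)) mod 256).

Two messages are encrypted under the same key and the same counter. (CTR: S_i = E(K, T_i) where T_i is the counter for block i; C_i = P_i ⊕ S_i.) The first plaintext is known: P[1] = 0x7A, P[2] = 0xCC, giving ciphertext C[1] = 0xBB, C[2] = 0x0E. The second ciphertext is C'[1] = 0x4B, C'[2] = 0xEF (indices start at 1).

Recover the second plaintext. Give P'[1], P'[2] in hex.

P'[1] = 0x8A, P'[2] = 0x2D

In CTR with a reused counter, both messages share the same keystream S_i, so C_i ⊕ C'_i = P_i ⊕ P'_i and thus P'_i = P_i ⊕ C_i ⊕ C'_i.
P'[1]: 0x7A ⊕ 0xBB ⊕ 0x4B = 0x8A.
P'[2]: 0xCC ⊕ 0x0E ⊕ 0xEF = 0x2D.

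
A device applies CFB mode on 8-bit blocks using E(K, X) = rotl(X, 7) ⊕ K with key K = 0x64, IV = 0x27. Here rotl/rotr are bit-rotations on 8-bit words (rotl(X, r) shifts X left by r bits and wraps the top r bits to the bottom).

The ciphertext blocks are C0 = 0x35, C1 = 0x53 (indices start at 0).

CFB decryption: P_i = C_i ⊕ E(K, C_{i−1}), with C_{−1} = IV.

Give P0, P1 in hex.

P0 = 0xC2, P1 = 0xAD

P0: E(K, 0x27) = 0xF7; 0x35 ⊕ 0xF7 = 0xC2.
P1: E(K, 0x35) = 0xFE; 0x53 ⊕ 0xFE = 0xAD.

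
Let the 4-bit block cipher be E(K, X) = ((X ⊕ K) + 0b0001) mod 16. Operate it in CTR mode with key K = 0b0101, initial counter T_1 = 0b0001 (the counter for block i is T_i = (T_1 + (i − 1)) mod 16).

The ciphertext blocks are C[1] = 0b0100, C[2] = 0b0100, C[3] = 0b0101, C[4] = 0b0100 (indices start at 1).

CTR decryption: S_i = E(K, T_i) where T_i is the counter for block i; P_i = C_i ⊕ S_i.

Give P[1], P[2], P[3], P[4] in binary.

P[1] = 0b0001, P[2] = 0b1100, P[3] = 0b0010, P[4] = 0b0110

P[1]: T = 0b0001, S = E(K, T) = 0b0101; 0b0100 ⊕ 0b0101 = 0b0001.
P[2]: T = 0b0010, S = E(K, T) = 0b1000; 0b0100 ⊕ 0b1000 = 0b1100.
P[3]: T = 0b0011, S = E(K, T) = 0b0111; 0b0101 ⊕ 0b0111 = 0b0010.
P[4]: T = 0b0100, S = E(K, T) = 0b0010; 0b0100 ⊕ 0b0010 = 0b0110.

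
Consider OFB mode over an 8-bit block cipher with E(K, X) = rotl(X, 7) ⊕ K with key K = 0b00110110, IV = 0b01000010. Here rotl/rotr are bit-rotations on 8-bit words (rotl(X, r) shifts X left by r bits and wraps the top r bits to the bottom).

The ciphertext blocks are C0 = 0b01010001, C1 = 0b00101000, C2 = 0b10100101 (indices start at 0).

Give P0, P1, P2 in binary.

OFB decryption: S_i = E(K, S_{i−1}) with S_{−1} = IV; P_i = C_i ⊕ S_i.
P0: S = E(K, 0b01000010) = 0b00010111; 0b01010001 ⊕ 0b00010111 = 0b01000110.
P1: S = E(K, 0b00010111) = 0b10111101; 0b00101000 ⊕ 0b10111101 = 0b10010101.
P2: S = E(K, 0b10111101) = 0b11101000; 0b10100101 ⊕ 0b11101000 = 0b01001101.

P0 = 0b01000110, P1 = 0b10010101, P2 = 0b01001101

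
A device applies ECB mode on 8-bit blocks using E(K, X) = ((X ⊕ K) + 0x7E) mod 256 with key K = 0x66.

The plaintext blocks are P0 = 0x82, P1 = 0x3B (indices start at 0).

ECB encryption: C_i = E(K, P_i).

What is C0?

C0: E(K, 0x82) = 0x62.

C0 = 0x62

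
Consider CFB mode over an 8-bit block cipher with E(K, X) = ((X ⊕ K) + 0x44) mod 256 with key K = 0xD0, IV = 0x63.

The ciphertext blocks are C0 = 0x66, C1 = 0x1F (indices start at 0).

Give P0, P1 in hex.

P0 = 0x91, P1 = 0xE5

CFB decryption: P_i = C_i ⊕ E(K, C_{i−1}), with C_{−1} = IV.
P0: E(K, 0x63) = 0xF7; 0x66 ⊕ 0xF7 = 0x91.
P1: E(K, 0x66) = 0xFA; 0x1F ⊕ 0xFA = 0xE5.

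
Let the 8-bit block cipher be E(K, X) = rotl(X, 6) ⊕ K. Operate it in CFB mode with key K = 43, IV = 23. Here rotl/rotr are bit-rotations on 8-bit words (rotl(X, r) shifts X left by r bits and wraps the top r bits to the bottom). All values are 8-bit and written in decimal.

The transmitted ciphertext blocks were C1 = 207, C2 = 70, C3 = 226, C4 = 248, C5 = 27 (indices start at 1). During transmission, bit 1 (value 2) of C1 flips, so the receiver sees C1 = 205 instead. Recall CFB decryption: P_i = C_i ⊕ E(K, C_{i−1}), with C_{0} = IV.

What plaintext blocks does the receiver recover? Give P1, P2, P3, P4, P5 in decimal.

P1 = 35, P2 = 30, P3 = 88, P4 = 107, P5 = 14

Only C1 changed, to 205. In CFB, a change in C_i flips the same bit in P_i and garbles P_{i+1}. Decrypting the received ciphertext:
P1: E(K, 23) = 238; 205 ⊕ 238 = 35.
P2: E(K, 205) = 88; 70 ⊕ 88 = 30.
P3: E(K, 70) = 186; 226 ⊕ 186 = 88.
P4: E(K, 226) = 147; 248 ⊕ 147 = 107.
P5: E(K, 248) = 21; 27 ⊕ 21 = 14.
Blocks that differ from the original plaintext: P1, P2.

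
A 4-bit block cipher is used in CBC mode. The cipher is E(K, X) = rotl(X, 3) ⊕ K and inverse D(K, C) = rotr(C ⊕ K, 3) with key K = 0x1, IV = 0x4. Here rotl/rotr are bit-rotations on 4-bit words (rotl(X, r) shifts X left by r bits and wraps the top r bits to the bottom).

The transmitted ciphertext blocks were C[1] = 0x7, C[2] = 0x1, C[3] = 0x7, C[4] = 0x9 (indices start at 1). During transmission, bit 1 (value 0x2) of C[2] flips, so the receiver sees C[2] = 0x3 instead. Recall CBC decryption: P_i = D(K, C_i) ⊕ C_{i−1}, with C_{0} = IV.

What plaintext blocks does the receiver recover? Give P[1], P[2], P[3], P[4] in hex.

Only C[2] changed, to 0x3. In CBC, a change in C_i garbles P_i and flips the same bit in P_{i+1}. Decrypting the received ciphertext:
P[1]: D(K, 0x7) = 0xC; 0xC ⊕ 0x4 = 0x8.
P[2]: D(K, 0x3) = 0x4; 0x4 ⊕ 0x7 = 0x3.
P[3]: D(K, 0x7) = 0xC; 0xC ⊕ 0x3 = 0xF.
P[4]: D(K, 0x9) = 0x1; 0x1 ⊕ 0x7 = 0x6.
Blocks that differ from the original plaintext: P[2], P[3].

P[1] = 0x8, P[2] = 0x3, P[3] = 0xF, P[4] = 0x6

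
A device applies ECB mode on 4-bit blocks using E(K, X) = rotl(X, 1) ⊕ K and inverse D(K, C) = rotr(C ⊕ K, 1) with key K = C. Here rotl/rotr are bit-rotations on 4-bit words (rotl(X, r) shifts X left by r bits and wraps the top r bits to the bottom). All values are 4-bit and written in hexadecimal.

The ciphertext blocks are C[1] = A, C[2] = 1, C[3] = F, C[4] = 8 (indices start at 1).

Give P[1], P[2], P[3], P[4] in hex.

P[1] = 3, P[2] = E, P[3] = 9, P[4] = 2

ECB decryption: P_i = D(K, C_i).
P[1]: D(K, A) = 3.
P[2]: D(K, 1) = E.
P[3]: D(K, F) = 9.
P[4]: D(K, 8) = 2.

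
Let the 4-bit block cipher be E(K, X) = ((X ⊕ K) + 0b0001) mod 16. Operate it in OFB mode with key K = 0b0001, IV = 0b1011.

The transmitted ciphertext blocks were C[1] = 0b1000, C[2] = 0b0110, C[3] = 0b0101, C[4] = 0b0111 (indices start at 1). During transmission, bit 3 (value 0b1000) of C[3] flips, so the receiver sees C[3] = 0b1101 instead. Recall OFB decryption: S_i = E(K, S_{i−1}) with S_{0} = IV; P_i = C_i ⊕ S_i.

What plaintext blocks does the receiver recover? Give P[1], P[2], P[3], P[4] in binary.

Only C[3] changed, to 0b1101. In OFB, a change in C_i flips the same bit in P_i only; the keystream is unaffected. Decrypting the received ciphertext:
P[1]: S = E(K, 0b1011) = 0b1011; 0b1000 ⊕ 0b1011 = 0b0011.
P[2]: S = E(K, 0b1011) = 0b1011; 0b0110 ⊕ 0b1011 = 0b1101.
P[3]: S = E(K, 0b1011) = 0b1011; 0b1101 ⊕ 0b1011 = 0b0110.
P[4]: S = E(K, 0b1011) = 0b1011; 0b0111 ⊕ 0b1011 = 0b1100.
Blocks that differ from the original plaintext: P[3].

P[1] = 0b0011, P[2] = 0b1101, P[3] = 0b0110, P[4] = 0b1100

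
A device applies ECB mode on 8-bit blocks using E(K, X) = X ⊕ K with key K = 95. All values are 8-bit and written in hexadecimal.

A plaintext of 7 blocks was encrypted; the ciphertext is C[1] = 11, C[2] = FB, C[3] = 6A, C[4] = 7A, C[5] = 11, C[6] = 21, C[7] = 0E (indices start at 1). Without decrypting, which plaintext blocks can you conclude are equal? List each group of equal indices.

P[1] = P[5]

ECB encrypts each block independently with the same key, so equal ciphertext blocks imply equal plaintext blocks.
C[1] = C[5] = 11, so P[1] = P[5].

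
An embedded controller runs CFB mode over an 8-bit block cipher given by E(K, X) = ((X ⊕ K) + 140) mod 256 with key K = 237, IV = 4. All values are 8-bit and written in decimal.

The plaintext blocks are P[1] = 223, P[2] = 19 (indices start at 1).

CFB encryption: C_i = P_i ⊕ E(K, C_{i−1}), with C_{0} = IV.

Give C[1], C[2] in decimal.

C[1] = 170, C[2] = 192

C[1]: E(K, 4) = 117; 223 ⊕ 117 = 170.
C[2]: E(K, 170) = 211; 19 ⊕ 211 = 192.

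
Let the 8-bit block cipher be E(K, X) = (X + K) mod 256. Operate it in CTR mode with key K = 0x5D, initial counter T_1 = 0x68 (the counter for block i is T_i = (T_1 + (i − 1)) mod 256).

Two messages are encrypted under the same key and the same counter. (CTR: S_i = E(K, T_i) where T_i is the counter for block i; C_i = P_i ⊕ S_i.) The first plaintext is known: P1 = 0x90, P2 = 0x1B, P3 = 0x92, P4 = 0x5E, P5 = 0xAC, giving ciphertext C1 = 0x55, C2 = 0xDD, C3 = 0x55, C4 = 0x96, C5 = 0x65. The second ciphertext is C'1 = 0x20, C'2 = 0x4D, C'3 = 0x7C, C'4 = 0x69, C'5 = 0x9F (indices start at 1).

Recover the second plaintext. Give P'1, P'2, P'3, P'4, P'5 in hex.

P'1 = 0xE5, P'2 = 0x8B, P'3 = 0xBB, P'4 = 0xA1, P'5 = 0x56

In CTR with a reused counter, both messages share the same keystream S_i, so C_i ⊕ C'_i = P_i ⊕ P'_i and thus P'_i = P_i ⊕ C_i ⊕ C'_i.
P'1: 0x90 ⊕ 0x55 ⊕ 0x20 = 0xE5.
P'2: 0x1B ⊕ 0xDD ⊕ 0x4D = 0x8B.
P'3: 0x92 ⊕ 0x55 ⊕ 0x7C = 0xBB.
P'4: 0x5E ⊕ 0x96 ⊕ 0x69 = 0xA1.
P'5: 0xAC ⊕ 0x65 ⊕ 0x9F = 0x56.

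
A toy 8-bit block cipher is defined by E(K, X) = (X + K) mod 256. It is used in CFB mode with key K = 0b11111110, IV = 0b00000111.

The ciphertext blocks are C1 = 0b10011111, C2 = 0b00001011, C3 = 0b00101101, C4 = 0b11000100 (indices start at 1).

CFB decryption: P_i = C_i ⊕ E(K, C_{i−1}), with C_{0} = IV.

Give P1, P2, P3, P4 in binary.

P1 = 0b10011010, P2 = 0b10010110, P3 = 0b00100100, P4 = 0b11101111

P1: E(K, 0b00000111) = 0b00000101; 0b10011111 ⊕ 0b00000101 = 0b10011010.
P2: E(K, 0b10011111) = 0b10011101; 0b00001011 ⊕ 0b10011101 = 0b10010110.
P3: E(K, 0b00001011) = 0b00001001; 0b00101101 ⊕ 0b00001001 = 0b00100100.
P4: E(K, 0b00101101) = 0b00101011; 0b11000100 ⊕ 0b00101011 = 0b11101111.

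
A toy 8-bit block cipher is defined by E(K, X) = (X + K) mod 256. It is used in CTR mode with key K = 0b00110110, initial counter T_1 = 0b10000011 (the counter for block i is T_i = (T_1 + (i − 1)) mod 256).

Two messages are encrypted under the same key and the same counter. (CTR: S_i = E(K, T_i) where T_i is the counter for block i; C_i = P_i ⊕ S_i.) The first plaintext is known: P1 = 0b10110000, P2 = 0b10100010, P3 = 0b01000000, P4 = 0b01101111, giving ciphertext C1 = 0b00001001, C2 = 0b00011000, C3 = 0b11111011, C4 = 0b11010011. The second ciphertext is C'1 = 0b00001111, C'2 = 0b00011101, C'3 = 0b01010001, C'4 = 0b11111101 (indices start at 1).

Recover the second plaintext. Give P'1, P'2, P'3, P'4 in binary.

P'1 = 0b10110110, P'2 = 0b10100111, P'3 = 0b11101010, P'4 = 0b01000001

In CTR with a reused counter, both messages share the same keystream S_i, so C_i ⊕ C'_i = P_i ⊕ P'_i and thus P'_i = P_i ⊕ C_i ⊕ C'_i.
P'1: 0b10110000 ⊕ 0b00001001 ⊕ 0b00001111 = 0b10110110.
P'2: 0b10100010 ⊕ 0b00011000 ⊕ 0b00011101 = 0b10100111.
P'3: 0b01000000 ⊕ 0b11111011 ⊕ 0b01010001 = 0b11101010.
P'4: 0b01101111 ⊕ 0b11010011 ⊕ 0b11111101 = 0b01000001.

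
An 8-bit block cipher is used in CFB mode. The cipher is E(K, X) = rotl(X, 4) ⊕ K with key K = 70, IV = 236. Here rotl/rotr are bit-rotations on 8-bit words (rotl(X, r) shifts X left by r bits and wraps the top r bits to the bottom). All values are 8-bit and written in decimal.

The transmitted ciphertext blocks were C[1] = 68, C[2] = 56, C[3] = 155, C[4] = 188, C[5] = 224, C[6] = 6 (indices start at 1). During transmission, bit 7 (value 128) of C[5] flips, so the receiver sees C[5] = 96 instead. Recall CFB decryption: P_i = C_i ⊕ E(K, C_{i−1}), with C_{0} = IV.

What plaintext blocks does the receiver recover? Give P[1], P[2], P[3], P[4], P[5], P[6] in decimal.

P[1] = 204, P[2] = 58, P[3] = 94, P[4] = 67, P[5] = 237, P[6] = 70

Only C[5] changed, to 96. In CFB, a change in C_i flips the same bit in P_i and garbles P_{i+1}. Decrypting the received ciphertext:
P[1]: E(K, 236) = 136; 68 ⊕ 136 = 204.
P[2]: E(K, 68) = 2; 56 ⊕ 2 = 58.
P[3]: E(K, 56) = 197; 155 ⊕ 197 = 94.
P[4]: E(K, 155) = 255; 188 ⊕ 255 = 67.
P[5]: E(K, 188) = 141; 96 ⊕ 141 = 237.
P[6]: E(K, 96) = 64; 6 ⊕ 64 = 70.
Blocks that differ from the original plaintext: P[5], P[6].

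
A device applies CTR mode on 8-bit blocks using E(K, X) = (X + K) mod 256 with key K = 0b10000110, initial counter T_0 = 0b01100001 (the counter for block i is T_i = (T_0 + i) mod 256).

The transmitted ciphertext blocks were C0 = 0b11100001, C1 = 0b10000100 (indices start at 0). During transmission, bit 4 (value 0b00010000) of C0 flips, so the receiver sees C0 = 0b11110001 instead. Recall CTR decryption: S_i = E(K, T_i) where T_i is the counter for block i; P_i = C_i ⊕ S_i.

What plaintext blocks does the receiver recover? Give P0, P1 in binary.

Only C0 changed, to 0b11110001. In CTR, a change in C_i flips the same bit in P_i only; the keystream is unaffected. Decrypting the received ciphertext:
P0: T = 0b01100001, S = E(K, T) = 0b11100111; 0b11110001 ⊕ 0b11100111 = 0b00010110.
P1: T = 0b01100010, S = E(K, T) = 0b11101000; 0b10000100 ⊕ 0b11101000 = 0b01101100.
Blocks that differ from the original plaintext: P0.

P0 = 0b00010110, P1 = 0b01101100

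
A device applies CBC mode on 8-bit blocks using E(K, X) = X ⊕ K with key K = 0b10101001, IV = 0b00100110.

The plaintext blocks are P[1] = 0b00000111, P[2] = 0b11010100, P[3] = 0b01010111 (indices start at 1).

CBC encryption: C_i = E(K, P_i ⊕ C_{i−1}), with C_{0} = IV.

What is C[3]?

C[1]: P[1] ⊕ 0b00100110 = 0b00100001; E(K, 0b00100001) = 0b10001000.
C[2]: P[2] ⊕ 0b10001000 = 0b01011100; E(K, 0b01011100) = 0b11110101.
C[3]: P[3] ⊕ 0b11110101 = 0b10100010; E(K, 0b10100010) = 0b00001011.

C[3] = 0b00001011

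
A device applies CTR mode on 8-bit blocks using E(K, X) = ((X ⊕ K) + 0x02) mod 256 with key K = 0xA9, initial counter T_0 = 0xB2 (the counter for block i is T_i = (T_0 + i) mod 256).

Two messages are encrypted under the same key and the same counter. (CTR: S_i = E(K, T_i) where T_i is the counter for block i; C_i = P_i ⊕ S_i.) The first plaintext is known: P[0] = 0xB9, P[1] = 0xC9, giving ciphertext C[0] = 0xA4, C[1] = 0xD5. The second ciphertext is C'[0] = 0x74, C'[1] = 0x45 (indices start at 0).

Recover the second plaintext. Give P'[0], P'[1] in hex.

In CTR with a reused counter, both messages share the same keystream S_i, so C_i ⊕ C'_i = P_i ⊕ P'_i and thus P'_i = P_i ⊕ C_i ⊕ C'_i.
P'[0]: 0xB9 ⊕ 0xA4 ⊕ 0x74 = 0x69.
P'[1]: 0xC9 ⊕ 0xD5 ⊕ 0x45 = 0x59.

P'[0] = 0x69, P'[1] = 0x59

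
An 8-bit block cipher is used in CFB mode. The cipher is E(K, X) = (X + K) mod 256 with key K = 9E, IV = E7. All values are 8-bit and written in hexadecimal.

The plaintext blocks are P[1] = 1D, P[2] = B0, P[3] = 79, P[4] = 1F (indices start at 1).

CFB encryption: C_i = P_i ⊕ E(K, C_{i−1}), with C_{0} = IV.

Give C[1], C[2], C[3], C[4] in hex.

C[1]: E(K, E7) = 85; 1D ⊕ 85 = 98.
C[2]: E(K, 98) = 36; B0 ⊕ 36 = 86.
C[3]: E(K, 86) = 24; 79 ⊕ 24 = 5D.
C[4]: E(K, 5D) = FB; 1F ⊕ FB = E4.

C[1] = 98, C[2] = 86, C[3] = 5D, C[4] = E4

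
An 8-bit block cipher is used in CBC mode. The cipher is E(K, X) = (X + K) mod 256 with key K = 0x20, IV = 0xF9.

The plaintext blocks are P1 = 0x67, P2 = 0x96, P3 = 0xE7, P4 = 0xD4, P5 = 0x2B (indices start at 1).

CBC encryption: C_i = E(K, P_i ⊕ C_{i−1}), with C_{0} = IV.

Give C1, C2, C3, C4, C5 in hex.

C1: P1 ⊕ 0xF9 = 0x9E; E(K, 0x9E) = 0xBE.
C2: P2 ⊕ 0xBE = 0x28; E(K, 0x28) = 0x48.
C3: P3 ⊕ 0x48 = 0xAF; E(K, 0xAF) = 0xCF.
C4: P4 ⊕ 0xCF = 0x1B; E(K, 0x1B) = 0x3B.
C5: P5 ⊕ 0x3B = 0x10; E(K, 0x10) = 0x30.

C1 = 0xBE, C2 = 0x48, C3 = 0xCF, C4 = 0x3B, C5 = 0x30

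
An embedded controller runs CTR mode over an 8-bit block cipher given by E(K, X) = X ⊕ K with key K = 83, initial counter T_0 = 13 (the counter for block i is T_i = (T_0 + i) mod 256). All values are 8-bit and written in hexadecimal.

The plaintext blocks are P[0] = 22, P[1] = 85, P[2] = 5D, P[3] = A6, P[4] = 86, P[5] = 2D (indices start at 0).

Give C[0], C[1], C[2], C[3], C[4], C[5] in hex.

CTR encryption: S_i = E(K, T_i) where T_i is the counter for block i; C_i = P_i ⊕ S_i.
C[0]: T = 13, S = E(K, T) = 90; 22 ⊕ 90 = B2.
C[1]: T = 14, S = E(K, T) = 97; 85 ⊕ 97 = 12.
C[2]: T = 15, S = E(K, T) = 96; 5D ⊕ 96 = CB.
C[3]: T = 16, S = E(K, T) = 95; A6 ⊕ 95 = 33.
C[4]: T = 17, S = E(K, T) = 94; 86 ⊕ 94 = 12.
C[5]: T = 18, S = E(K, T) = 9B; 2D ⊕ 9B = B6.

C[0] = B2, C[1] = 12, C[2] = CB, C[3] = 33, C[4] = 12, C[5] = B6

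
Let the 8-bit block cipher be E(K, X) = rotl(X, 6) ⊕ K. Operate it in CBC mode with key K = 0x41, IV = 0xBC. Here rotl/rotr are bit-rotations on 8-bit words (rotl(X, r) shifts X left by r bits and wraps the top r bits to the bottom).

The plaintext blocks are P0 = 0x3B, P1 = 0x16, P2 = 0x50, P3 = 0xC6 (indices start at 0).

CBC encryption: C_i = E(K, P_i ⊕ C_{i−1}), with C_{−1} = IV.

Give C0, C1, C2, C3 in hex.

C0: P0 ⊕ 0xBC = 0x87; E(K, 0x87) = 0xA0.
C1: P1 ⊕ 0xA0 = 0xB6; E(K, 0xB6) = 0xEC.
C2: P2 ⊕ 0xEC = 0xBC; E(K, 0xBC) = 0x6E.
C3: P3 ⊕ 0x6E = 0xA8; E(K, 0xA8) = 0x6B.

C0 = 0xA0, C1 = 0xEC, C2 = 0x6E, C3 = 0x6B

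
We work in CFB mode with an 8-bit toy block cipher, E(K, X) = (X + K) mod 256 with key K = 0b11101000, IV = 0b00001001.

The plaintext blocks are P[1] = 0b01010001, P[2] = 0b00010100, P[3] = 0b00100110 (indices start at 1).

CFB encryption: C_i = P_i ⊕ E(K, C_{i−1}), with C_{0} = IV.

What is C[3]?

C[1]: E(K, 0b00001001) = 0b11110001; 0b01010001 ⊕ 0b11110001 = 0b10100000.
C[2]: E(K, 0b10100000) = 0b10001000; 0b00010100 ⊕ 0b10001000 = 0b10011100.
C[3]: E(K, 0b10011100) = 0b10000100; 0b00100110 ⊕ 0b10000100 = 0b10100010.

C[3] = 0b10100010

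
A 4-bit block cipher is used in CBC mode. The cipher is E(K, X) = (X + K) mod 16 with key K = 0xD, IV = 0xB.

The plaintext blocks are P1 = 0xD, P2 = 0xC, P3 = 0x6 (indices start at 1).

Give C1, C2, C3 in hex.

C1 = 0x3, C2 = 0xC, C3 = 0x7

CBC encryption: C_i = E(K, P_i ⊕ C_{i−1}), with C_{0} = IV.
C1: P1 ⊕ 0xB = 0x6; E(K, 0x6) = 0x3.
C2: P2 ⊕ 0x3 = 0xF; E(K, 0xF) = 0xC.
C3: P3 ⊕ 0xC = 0xA; E(K, 0xA) = 0x7.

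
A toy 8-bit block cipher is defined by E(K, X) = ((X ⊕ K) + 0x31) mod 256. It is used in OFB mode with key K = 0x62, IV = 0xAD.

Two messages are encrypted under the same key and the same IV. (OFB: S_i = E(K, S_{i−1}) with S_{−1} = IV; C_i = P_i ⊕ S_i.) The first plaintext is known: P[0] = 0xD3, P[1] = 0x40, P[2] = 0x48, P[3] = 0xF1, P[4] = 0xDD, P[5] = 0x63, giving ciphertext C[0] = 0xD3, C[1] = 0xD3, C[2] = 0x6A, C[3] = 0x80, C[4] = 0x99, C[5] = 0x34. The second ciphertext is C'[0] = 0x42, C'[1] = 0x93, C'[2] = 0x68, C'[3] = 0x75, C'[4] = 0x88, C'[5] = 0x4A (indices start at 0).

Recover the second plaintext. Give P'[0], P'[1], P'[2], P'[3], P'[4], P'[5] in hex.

In OFB with a reused IV, both messages share the same keystream S_i, so C_i ⊕ C'_i = P_i ⊕ P'_i and thus P'_i = P_i ⊕ C_i ⊕ C'_i.
P'[0]: 0xD3 ⊕ 0xD3 ⊕ 0x42 = 0x42.
P'[1]: 0x40 ⊕ 0xD3 ⊕ 0x93 = 0x00.
P'[2]: 0x48 ⊕ 0x6A ⊕ 0x68 = 0x4A.
P'[3]: 0xF1 ⊕ 0x80 ⊕ 0x75 = 0x04.
P'[4]: 0xDD ⊕ 0x99 ⊕ 0x88 = 0xCC.
P'[5]: 0x63 ⊕ 0x34 ⊕ 0x4A = 0x1D.

P'[0] = 0x42, P'[1] = 0x00, P'[2] = 0x4A, P'[3] = 0x04, P'[4] = 0xCC, P'[5] = 0x1D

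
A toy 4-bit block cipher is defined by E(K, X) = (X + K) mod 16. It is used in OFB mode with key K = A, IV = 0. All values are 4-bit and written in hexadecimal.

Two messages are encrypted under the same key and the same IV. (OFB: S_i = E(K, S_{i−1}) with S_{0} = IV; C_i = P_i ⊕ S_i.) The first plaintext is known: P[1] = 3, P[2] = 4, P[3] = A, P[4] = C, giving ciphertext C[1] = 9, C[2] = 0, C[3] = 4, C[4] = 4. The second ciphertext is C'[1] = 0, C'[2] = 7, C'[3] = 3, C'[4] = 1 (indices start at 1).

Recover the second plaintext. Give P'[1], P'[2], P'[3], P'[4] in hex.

In OFB with a reused IV, both messages share the same keystream S_i, so C_i ⊕ C'_i = P_i ⊕ P'_i and thus P'_i = P_i ⊕ C_i ⊕ C'_i.
P'[1]: 3 ⊕ 9 ⊕ 0 = A.
P'[2]: 4 ⊕ 0 ⊕ 7 = 3.
P'[3]: A ⊕ 4 ⊕ 3 = D.
P'[4]: C ⊕ 4 ⊕ 1 = 9.

P'[1] = A, P'[2] = 3, P'[3] = D, P'[4] = 9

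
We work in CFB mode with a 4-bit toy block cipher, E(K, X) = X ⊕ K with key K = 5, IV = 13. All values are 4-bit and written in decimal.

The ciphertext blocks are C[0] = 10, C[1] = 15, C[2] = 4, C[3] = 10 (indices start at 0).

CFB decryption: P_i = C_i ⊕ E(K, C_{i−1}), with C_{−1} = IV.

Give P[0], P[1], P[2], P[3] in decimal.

P[0] = 2, P[1] = 0, P[2] = 14, P[3] = 11

P[0]: E(K, 13) = 8; 10 ⊕ 8 = 2.
P[1]: E(K, 10) = 15; 15 ⊕ 15 = 0.
P[2]: E(K, 15) = 10; 4 ⊕ 10 = 14.
P[3]: E(K, 4) = 1; 10 ⊕ 1 = 11.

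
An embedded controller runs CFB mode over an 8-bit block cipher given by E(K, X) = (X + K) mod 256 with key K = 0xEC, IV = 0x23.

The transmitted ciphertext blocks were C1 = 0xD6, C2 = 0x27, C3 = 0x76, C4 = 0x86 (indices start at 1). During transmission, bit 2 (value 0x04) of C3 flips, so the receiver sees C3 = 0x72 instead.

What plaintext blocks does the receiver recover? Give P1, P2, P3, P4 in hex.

P1 = 0xD9, P2 = 0xE5, P3 = 0x61, P4 = 0xD8

CFB decryption: P_i = C_i ⊕ E(K, C_{i−1}), with C_{0} = IV.
Only C3 changed, to 0x72. In CFB, a change in C_i flips the same bit in P_i and garbles P_{i+1}. Decrypting the received ciphertext:
P1: E(K, 0x23) = 0x0F; 0xD6 ⊕ 0x0F = 0xD9.
P2: E(K, 0xD6) = 0xC2; 0x27 ⊕ 0xC2 = 0xE5.
P3: E(K, 0x27) = 0x13; 0x72 ⊕ 0x13 = 0x61.
P4: E(K, 0x72) = 0x5E; 0x86 ⊕ 0x5E = 0xD8.
Blocks that differ from the original plaintext: P3, P4.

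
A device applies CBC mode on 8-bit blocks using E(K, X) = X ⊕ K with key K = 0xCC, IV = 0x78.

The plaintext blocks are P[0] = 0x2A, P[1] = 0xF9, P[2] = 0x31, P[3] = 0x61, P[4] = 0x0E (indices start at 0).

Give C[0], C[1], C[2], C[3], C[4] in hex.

C[0] = 0x9E, C[1] = 0xAB, C[2] = 0x56, C[3] = 0xFB, C[4] = 0x39

CBC encryption: C_i = E(K, P_i ⊕ C_{i−1}), with C_{−1} = IV.
C[0]: P[0] ⊕ 0x78 = 0x52; E(K, 0x52) = 0x9E.
C[1]: P[1] ⊕ 0x9E = 0x67; E(K, 0x67) = 0xAB.
C[2]: P[2] ⊕ 0xAB = 0x9A; E(K, 0x9A) = 0x56.
C[3]: P[3] ⊕ 0x56 = 0x37; E(K, 0x37) = 0xFB.
C[4]: P[4] ⊕ 0xFB = 0xF5; E(K, 0xF5) = 0x39.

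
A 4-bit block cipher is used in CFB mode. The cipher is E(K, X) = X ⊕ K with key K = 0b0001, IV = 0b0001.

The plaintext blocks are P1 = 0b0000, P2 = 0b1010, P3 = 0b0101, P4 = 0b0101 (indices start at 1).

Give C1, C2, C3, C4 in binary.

CFB encryption: C_i = P_i ⊕ E(K, C_{i−1}), with C_{0} = IV.
C1: E(K, 0b0001) = 0b0000; 0b0000 ⊕ 0b0000 = 0b0000.
C2: E(K, 0b0000) = 0b0001; 0b1010 ⊕ 0b0001 = 0b1011.
C3: E(K, 0b1011) = 0b1010; 0b0101 ⊕ 0b1010 = 0b1111.
C4: E(K, 0b1111) = 0b1110; 0b0101 ⊕ 0b1110 = 0b1011.

C1 = 0b0000, C2 = 0b1011, C3 = 0b1111, C4 = 0b1011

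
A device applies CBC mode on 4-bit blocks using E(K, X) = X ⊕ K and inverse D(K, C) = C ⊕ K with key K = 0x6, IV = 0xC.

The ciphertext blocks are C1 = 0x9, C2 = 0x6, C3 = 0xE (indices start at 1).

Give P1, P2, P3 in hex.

CBC decryption: P_i = D(K, C_i) ⊕ C_{i−1}, with C_{0} = IV.
P1: D(K, 0x9) = 0xF; 0xF ⊕ 0xC = 0x3.
P2: D(K, 0x6) = 0x0; 0x0 ⊕ 0x9 = 0x9.
P3: D(K, 0xE) = 0x8; 0x8 ⊕ 0x6 = 0xE.

P1 = 0x3, P2 = 0x9, P3 = 0xE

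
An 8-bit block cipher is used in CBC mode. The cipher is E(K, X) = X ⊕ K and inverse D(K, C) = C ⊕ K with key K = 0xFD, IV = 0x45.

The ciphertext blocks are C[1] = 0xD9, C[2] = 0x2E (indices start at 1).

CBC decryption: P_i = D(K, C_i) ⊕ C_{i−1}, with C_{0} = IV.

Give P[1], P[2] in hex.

P[1]: D(K, 0xD9) = 0x24; 0x24 ⊕ 0x45 = 0x61.
P[2]: D(K, 0x2E) = 0xD3; 0xD3 ⊕ 0xD9 = 0x0A.

P[1] = 0x61, P[2] = 0x0A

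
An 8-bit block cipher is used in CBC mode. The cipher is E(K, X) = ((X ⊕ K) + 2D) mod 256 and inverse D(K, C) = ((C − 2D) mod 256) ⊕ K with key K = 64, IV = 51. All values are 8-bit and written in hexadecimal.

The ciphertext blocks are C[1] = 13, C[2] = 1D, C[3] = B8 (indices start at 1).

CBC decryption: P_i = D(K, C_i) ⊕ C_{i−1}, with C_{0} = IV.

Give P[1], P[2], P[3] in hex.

P[1]: D(K, 13) = 82; 82 ⊕ 51 = D3.
P[2]: D(K, 1D) = 94; 94 ⊕ 13 = 87.
P[3]: D(K, B8) = EF; EF ⊕ 1D = F2.

P[1] = D3, P[2] = 87, P[3] = F2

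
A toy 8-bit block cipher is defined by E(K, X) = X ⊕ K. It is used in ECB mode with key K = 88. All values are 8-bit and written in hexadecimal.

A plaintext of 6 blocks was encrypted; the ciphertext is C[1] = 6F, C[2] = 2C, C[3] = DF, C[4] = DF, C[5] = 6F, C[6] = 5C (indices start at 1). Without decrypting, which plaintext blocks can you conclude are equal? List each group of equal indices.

P[1] = P[5]; P[3] = P[4]

ECB encrypts each block independently with the same key, so equal ciphertext blocks imply equal plaintext blocks.
C[1] = C[5] = 6F, so P[1] = P[5].
C[3] = C[4] = DF, so P[3] = P[4].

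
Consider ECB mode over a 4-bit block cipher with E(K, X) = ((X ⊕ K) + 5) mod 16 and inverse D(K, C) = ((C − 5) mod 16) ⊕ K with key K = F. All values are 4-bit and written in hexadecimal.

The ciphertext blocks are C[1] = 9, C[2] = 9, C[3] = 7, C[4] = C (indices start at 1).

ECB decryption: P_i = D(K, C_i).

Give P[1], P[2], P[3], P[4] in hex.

P[1] = B, P[2] = B, P[3] = D, P[4] = 8

P[1]: D(K, 9) = B.
P[2]: D(K, 9) = B.
P[3]: D(K, 7) = D.
P[4]: D(K, C) = 8.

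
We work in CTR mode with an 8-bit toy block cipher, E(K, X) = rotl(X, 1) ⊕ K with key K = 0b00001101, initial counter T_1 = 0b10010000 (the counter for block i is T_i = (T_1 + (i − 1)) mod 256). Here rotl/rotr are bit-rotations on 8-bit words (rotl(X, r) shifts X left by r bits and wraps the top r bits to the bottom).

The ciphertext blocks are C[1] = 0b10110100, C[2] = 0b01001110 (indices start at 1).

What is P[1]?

P[1] = 0b10011000

CTR decryption: S_i = E(K, T_i) where T_i is the counter for block i; P_i = C_i ⊕ S_i.
P[1]: T = 0b10010000, S = E(K, T) = 0b00101100; 0b10110100 ⊕ 0b00101100 = 0b10011000.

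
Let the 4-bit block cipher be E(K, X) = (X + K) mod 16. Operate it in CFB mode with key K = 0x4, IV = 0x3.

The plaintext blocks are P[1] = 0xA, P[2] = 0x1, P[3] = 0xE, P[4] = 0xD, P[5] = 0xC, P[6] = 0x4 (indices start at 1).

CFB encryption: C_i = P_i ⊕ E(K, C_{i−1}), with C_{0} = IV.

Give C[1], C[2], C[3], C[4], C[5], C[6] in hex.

C[1] = 0xD, C[2] = 0x0, C[3] = 0xA, C[4] = 0x3, C[5] = 0xB, C[6] = 0xB

C[1]: E(K, 0x3) = 0x7; 0xA ⊕ 0x7 = 0xD.
C[2]: E(K, 0xD) = 0x1; 0x1 ⊕ 0x1 = 0x0.
C[3]: E(K, 0x0) = 0x4; 0xE ⊕ 0x4 = 0xA.
C[4]: E(K, 0xA) = 0xE; 0xD ⊕ 0xE = 0x3.
C[5]: E(K, 0x3) = 0x7; 0xC ⊕ 0x7 = 0xB.
C[6]: E(K, 0xB) = 0xF; 0x4 ⊕ 0xF = 0xB.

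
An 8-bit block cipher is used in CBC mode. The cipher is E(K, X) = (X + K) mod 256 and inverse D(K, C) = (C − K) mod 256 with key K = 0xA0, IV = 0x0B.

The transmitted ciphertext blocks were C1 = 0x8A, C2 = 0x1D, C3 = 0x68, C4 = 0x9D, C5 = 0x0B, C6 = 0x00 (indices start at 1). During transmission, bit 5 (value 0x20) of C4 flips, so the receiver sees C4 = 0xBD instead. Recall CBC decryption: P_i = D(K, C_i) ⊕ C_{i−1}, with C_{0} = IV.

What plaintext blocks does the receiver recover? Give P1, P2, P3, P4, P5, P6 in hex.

P1 = 0xE1, P2 = 0xF7, P3 = 0xD5, P4 = 0x75, P5 = 0xD6, P6 = 0x6B

Only C4 changed, to 0xBD. In CBC, a change in C_i garbles P_i and flips the same bit in P_{i+1}. Decrypting the received ciphertext:
P1: D(K, 0x8A) = 0xEA; 0xEA ⊕ 0x0B = 0xE1.
P2: D(K, 0x1D) = 0x7D; 0x7D ⊕ 0x8A = 0xF7.
P3: D(K, 0x68) = 0xC8; 0xC8 ⊕ 0x1D = 0xD5.
P4: D(K, 0xBD) = 0x1D; 0x1D ⊕ 0x68 = 0x75.
P5: D(K, 0x0B) = 0x6B; 0x6B ⊕ 0xBD = 0xD6.
P6: D(K, 0x00) = 0x60; 0x60 ⊕ 0x0B = 0x6B.
Blocks that differ from the original plaintext: P4, P5.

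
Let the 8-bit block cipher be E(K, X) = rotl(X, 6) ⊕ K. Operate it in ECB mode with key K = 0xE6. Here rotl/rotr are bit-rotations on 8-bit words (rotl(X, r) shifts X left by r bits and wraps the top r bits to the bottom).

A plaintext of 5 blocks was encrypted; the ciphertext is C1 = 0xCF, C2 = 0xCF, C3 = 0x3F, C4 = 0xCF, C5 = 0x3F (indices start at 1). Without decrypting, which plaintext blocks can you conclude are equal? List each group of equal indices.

P1 = P2 = P4; P3 = P5

ECB encrypts each block independently with the same key, so equal ciphertext blocks imply equal plaintext blocks.
C1 = C2 = C4 = 0xCF, so P1 = P2 = P4.
C3 = C5 = 0x3F, so P3 = P5.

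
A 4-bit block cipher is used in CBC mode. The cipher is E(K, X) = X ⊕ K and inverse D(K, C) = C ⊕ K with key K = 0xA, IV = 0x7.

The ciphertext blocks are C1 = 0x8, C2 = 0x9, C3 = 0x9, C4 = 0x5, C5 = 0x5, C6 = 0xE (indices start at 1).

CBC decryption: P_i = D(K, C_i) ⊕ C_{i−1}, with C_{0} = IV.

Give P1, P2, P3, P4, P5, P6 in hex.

P1 = 0x5, P2 = 0xB, P3 = 0xA, P4 = 0x6, P5 = 0xA, P6 = 0x1

P1: D(K, 0x8) = 0x2; 0x2 ⊕ 0x7 = 0x5.
P2: D(K, 0x9) = 0x3; 0x3 ⊕ 0x8 = 0xB.
P3: D(K, 0x9) = 0x3; 0x3 ⊕ 0x9 = 0xA.
P4: D(K, 0x5) = 0xF; 0xF ⊕ 0x9 = 0x6.
P5: D(K, 0x5) = 0xF; 0xF ⊕ 0x5 = 0xA.
P6: D(K, 0xE) = 0x4; 0x4 ⊕ 0x5 = 0x1.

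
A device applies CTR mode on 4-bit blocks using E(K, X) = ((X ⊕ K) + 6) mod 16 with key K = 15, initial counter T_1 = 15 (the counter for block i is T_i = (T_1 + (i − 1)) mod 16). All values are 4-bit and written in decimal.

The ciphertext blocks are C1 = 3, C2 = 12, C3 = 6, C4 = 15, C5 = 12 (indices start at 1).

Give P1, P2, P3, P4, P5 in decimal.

P1 = 5, P2 = 9, P3 = 2, P4 = 12, P5 = 14

CTR decryption: S_i = E(K, T_i) where T_i is the counter for block i; P_i = C_i ⊕ S_i.
P1: T = 15, S = E(K, T) = 6; 3 ⊕ 6 = 5.
P2: T = 0, S = E(K, T) = 5; 12 ⊕ 5 = 9.
P3: T = 1, S = E(K, T) = 4; 6 ⊕ 4 = 2.
P4: T = 2, S = E(K, T) = 3; 15 ⊕ 3 = 12.
P5: T = 3, S = E(K, T) = 2; 12 ⊕ 2 = 14.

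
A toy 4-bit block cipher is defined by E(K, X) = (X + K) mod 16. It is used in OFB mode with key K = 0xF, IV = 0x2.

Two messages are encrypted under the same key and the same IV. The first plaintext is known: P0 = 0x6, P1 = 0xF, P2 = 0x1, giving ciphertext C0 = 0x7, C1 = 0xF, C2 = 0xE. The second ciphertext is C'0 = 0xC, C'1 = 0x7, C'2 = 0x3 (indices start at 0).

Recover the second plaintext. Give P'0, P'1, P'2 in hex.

In OFB with a reused IV, both messages share the same keystream S_i, so C_i ⊕ C'_i = P_i ⊕ P'_i and thus P'_i = P_i ⊕ C_i ⊕ C'_i.
P'0: 0x6 ⊕ 0x7 ⊕ 0xC = 0xD.
P'1: 0xF ⊕ 0xF ⊕ 0x7 = 0x7.
P'2: 0x1 ⊕ 0xE ⊕ 0x3 = 0xC.

P'0 = 0xD, P'1 = 0x7, P'2 = 0xC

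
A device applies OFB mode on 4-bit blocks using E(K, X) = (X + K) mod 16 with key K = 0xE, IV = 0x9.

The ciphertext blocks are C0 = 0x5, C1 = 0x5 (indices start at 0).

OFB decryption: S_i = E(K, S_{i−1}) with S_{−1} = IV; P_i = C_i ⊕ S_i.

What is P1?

P0: S = E(K, 0x9) = 0x7; 0x5 ⊕ 0x7 = 0x2.
P1: S = E(K, 0x7) = 0x5; 0x5 ⊕ 0x5 = 0x0.

P1 = 0x0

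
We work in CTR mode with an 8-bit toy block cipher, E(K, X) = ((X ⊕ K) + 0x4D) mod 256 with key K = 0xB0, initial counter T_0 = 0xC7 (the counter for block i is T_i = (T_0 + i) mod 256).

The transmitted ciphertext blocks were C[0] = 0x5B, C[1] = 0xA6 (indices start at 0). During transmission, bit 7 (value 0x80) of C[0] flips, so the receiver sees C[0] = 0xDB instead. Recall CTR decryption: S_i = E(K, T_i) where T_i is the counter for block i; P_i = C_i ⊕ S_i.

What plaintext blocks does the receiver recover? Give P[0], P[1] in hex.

Only C[0] changed, to 0xDB. In CTR, a change in C_i flips the same bit in P_i only; the keystream is unaffected. Decrypting the received ciphertext:
P[0]: T = 0xC7, S = E(K, T) = 0xC4; 0xDB ⊕ 0xC4 = 0x1F.
P[1]: T = 0xC8, S = E(K, T) = 0xC5; 0xA6 ⊕ 0xC5 = 0x63.
Blocks that differ from the original plaintext: P[0].

P[0] = 0x1F, P[1] = 0x63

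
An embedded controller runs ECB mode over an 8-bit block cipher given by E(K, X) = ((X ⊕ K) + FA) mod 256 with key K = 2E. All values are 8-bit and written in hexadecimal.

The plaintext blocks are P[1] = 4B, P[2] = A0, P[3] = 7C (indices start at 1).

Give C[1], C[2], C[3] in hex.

C[1] = 5F, C[2] = 88, C[3] = 4C

ECB encryption: C_i = E(K, P_i).
C[1]: E(K, 4B) = 5F.
C[2]: E(K, A0) = 88.
C[3]: E(K, 7C) = 4C.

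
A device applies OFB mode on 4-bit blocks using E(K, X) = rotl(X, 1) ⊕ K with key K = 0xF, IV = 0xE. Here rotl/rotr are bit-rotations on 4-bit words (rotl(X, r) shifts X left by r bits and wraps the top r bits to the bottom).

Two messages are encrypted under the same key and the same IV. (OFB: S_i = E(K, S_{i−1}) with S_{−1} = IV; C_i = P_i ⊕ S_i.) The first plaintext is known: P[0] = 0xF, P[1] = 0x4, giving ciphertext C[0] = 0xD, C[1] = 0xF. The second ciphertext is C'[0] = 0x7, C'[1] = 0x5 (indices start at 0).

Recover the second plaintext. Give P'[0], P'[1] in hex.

P'[0] = 0x5, P'[1] = 0xE

In OFB with a reused IV, both messages share the same keystream S_i, so C_i ⊕ C'_i = P_i ⊕ P'_i and thus P'_i = P_i ⊕ C_i ⊕ C'_i.
P'[0]: 0xF ⊕ 0xD ⊕ 0x7 = 0x5.
P'[1]: 0x4 ⊕ 0xF ⊕ 0x5 = 0xE.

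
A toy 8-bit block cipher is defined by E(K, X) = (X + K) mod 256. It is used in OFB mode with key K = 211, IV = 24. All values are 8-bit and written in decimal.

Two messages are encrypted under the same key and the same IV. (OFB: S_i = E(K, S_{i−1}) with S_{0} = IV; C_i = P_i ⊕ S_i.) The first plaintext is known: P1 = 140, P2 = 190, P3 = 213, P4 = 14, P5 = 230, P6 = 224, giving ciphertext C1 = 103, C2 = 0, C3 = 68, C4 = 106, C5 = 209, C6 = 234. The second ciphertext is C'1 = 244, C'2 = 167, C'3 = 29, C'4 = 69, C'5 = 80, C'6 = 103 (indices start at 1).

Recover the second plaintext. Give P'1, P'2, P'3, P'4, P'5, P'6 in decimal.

P'1 = 31, P'2 = 25, P'3 = 140, P'4 = 33, P'5 = 103, P'6 = 109

In OFB with a reused IV, both messages share the same keystream S_i, so C_i ⊕ C'_i = P_i ⊕ P'_i and thus P'_i = P_i ⊕ C_i ⊕ C'_i.
P'1: 140 ⊕ 103 ⊕ 244 = 31.
P'2: 190 ⊕ 0 ⊕ 167 = 25.
P'3: 213 ⊕ 68 ⊕ 29 = 140.
P'4: 14 ⊕ 106 ⊕ 69 = 33.
P'5: 230 ⊕ 209 ⊕ 80 = 103.
P'6: 224 ⊕ 234 ⊕ 103 = 109.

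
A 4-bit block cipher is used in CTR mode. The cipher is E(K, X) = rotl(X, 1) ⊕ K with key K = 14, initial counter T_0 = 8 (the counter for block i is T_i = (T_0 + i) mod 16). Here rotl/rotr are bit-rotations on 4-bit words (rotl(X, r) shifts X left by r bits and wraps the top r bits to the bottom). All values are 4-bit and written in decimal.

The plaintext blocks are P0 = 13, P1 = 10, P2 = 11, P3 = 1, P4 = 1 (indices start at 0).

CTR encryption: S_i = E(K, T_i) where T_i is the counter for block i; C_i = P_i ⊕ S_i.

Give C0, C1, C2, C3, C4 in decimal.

C0 = 2, C1 = 7, C2 = 0, C3 = 8, C4 = 6

C0: T = 8, S = E(K, T) = 15; 13 ⊕ 15 = 2.
C1: T = 9, S = E(K, T) = 13; 10 ⊕ 13 = 7.
C2: T = 10, S = E(K, T) = 11; 11 ⊕ 11 = 0.
C3: T = 11, S = E(K, T) = 9; 1 ⊕ 9 = 8.
C4: T = 12, S = E(K, T) = 7; 1 ⊕ 7 = 6.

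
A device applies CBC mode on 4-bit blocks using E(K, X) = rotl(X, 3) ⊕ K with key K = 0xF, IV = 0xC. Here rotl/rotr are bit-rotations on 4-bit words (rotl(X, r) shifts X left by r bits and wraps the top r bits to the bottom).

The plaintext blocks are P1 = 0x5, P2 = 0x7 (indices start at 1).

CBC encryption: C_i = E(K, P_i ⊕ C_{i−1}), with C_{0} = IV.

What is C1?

C1 = 0x3

C1: P1 ⊕ 0xC = 0x9; E(K, 0x9) = 0x3.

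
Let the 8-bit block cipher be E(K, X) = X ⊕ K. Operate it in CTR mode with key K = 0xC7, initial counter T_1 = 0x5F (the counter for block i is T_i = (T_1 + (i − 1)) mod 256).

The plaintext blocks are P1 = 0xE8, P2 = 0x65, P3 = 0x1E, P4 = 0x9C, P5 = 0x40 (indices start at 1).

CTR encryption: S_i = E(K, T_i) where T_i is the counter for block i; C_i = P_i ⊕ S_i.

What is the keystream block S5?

C1: T = 0x5F, S = E(K, T) = 0x98; 0xE8 ⊕ 0x98 = 0x70.
C2: T = 0x60, S = E(K, T) = 0xA7; 0x65 ⊕ 0xA7 = 0xC2.
C3: T = 0x61, S = E(K, T) = 0xA6; 0x1E ⊕ 0xA6 = 0xB8.
C4: T = 0x62, S = E(K, T) = 0xA5; 0x9C ⊕ 0xA5 = 0x39.
C5: T = 0x63, S = E(K, T) = 0xA4; 0x40 ⊕ 0xA4 = 0xE4.
So S5 = 0xA4.

0xA4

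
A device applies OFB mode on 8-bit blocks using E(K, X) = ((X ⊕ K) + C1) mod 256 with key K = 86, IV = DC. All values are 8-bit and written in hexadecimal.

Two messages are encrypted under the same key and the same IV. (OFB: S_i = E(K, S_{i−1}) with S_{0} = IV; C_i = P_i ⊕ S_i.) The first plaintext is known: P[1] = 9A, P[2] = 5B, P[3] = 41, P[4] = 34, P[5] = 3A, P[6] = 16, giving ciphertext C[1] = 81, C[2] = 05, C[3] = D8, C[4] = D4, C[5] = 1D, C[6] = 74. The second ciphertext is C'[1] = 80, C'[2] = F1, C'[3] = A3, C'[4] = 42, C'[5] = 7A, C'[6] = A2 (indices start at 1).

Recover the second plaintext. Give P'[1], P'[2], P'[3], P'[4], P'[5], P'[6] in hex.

P'[1] = 9B, P'[2] = AF, P'[3] = 3A, P'[4] = A2, P'[5] = 5D, P'[6] = C0

In OFB with a reused IV, both messages share the same keystream S_i, so C_i ⊕ C'_i = P_i ⊕ P'_i and thus P'_i = P_i ⊕ C_i ⊕ C'_i.
P'[1]: 9A ⊕ 81 ⊕ 80 = 9B.
P'[2]: 5B ⊕ 05 ⊕ F1 = AF.
P'[3]: 41 ⊕ D8 ⊕ A3 = 3A.
P'[4]: 34 ⊕ D4 ⊕ 42 = A2.
P'[5]: 3A ⊕ 1D ⊕ 7A = 5D.
P'[6]: 16 ⊕ 74 ⊕ A2 = C0.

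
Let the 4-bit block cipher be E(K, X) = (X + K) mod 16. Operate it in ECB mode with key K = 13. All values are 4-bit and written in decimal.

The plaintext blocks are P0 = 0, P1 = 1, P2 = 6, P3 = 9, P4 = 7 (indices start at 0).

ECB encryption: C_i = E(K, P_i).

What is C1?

C1: E(K, 1) = 14.

C1 = 14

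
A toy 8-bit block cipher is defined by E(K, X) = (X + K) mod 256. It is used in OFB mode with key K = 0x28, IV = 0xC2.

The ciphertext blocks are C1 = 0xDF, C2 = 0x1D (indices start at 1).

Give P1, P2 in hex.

P1 = 0x35, P2 = 0x0F

OFB decryption: S_i = E(K, S_{i−1}) with S_{0} = IV; P_i = C_i ⊕ S_i.
P1: S = E(K, 0xC2) = 0xEA; 0xDF ⊕ 0xEA = 0x35.
P2: S = E(K, 0xEA) = 0x12; 0x1D ⊕ 0x12 = 0x0F.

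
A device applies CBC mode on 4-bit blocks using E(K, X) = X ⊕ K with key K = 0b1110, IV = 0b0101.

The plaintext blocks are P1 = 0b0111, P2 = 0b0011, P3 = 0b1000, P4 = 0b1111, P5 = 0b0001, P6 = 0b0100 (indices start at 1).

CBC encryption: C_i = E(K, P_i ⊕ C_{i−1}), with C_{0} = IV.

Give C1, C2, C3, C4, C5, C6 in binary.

C1 = 0b1100, C2 = 0b0001, C3 = 0b0111, C4 = 0b0110, C5 = 0b1001, C6 = 0b0011

C1: P1 ⊕ 0b0101 = 0b0010; E(K, 0b0010) = 0b1100.
C2: P2 ⊕ 0b1100 = 0b1111; E(K, 0b1111) = 0b0001.
C3: P3 ⊕ 0b0001 = 0b1001; E(K, 0b1001) = 0b0111.
C4: P4 ⊕ 0b0111 = 0b1000; E(K, 0b1000) = 0b0110.
C5: P5 ⊕ 0b0110 = 0b0111; E(K, 0b0111) = 0b1001.
C6: P6 ⊕ 0b1001 = 0b1101; E(K, 0b1101) = 0b0011.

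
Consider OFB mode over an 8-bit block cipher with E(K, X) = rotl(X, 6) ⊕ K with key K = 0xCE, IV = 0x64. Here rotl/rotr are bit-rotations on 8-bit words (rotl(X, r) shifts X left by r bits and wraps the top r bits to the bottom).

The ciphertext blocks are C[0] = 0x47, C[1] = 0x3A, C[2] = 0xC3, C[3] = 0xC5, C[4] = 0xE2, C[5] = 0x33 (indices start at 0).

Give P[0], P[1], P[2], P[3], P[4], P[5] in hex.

OFB decryption: S_i = E(K, S_{i−1}) with S_{−1} = IV; P_i = C_i ⊕ S_i.
P[0]: S = E(K, 0x64) = 0xD7; 0x47 ⊕ 0xD7 = 0x90.
P[1]: S = E(K, 0xD7) = 0x3B; 0x3A ⊕ 0x3B = 0x01.
P[2]: S = E(K, 0x3B) = 0x00; 0xC3 ⊕ 0x00 = 0xC3.
P[3]: S = E(K, 0x00) = 0xCE; 0xC5 ⊕ 0xCE = 0x0B.
P[4]: S = E(K, 0xCE) = 0x7D; 0xE2 ⊕ 0x7D = 0x9F.
P[5]: S = E(K, 0x7D) = 0x91; 0x33 ⊕ 0x91 = 0xA2.

P[0] = 0x90, P[1] = 0x01, P[2] = 0xC3, P[3] = 0x0B, P[4] = 0x9F, P[5] = 0xA2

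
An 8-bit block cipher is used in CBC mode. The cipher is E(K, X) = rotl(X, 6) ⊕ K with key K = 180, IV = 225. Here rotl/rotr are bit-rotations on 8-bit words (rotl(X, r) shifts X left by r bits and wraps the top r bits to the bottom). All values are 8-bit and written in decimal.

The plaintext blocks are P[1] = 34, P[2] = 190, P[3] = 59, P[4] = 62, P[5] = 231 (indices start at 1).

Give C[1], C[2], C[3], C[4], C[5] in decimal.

C[1] = 68, C[2] = 10, C[3] = 248, C[4] = 5, C[5] = 12

CBC encryption: C_i = E(K, P_i ⊕ C_{i−1}), with C_{0} = IV.
C[1]: P[1] ⊕ 225 = 195; E(K, 195) = 68.
C[2]: P[2] ⊕ 68 = 250; E(K, 250) = 10.
C[3]: P[3] ⊕ 10 = 49; E(K, 49) = 248.
C[4]: P[4] ⊕ 248 = 198; E(K, 198) = 5.
C[5]: P[5] ⊕ 5 = 226; E(K, 226) = 12.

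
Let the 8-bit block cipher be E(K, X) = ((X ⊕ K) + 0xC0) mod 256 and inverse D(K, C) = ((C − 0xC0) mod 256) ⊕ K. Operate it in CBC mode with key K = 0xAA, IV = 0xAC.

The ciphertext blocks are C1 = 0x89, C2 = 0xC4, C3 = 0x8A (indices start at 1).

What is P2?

P2 = 0x27

CBC decryption: P_i = D(K, C_i) ⊕ C_{i−1}, with C_{0} = IV.
P2: D(K, 0xC4) = 0xAE; 0xAE ⊕ 0x89 = 0x27.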